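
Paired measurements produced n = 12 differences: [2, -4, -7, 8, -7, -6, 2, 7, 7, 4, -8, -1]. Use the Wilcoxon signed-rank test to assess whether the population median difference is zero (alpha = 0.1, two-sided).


Step 1: Drop any zero differences (none here) and take |d_i|.
|d| = [2, 4, 7, 8, 7, 6, 2, 7, 7, 4, 8, 1]
Step 2: Midrank |d_i| (ties get averaged ranks).
ranks: |2|->2.5, |4|->4.5, |7|->8.5, |8|->11.5, |7|->8.5, |6|->6, |2|->2.5, |7|->8.5, |7|->8.5, |4|->4.5, |8|->11.5, |1|->1
Step 3: Attach original signs; sum ranks with positive sign and with negative sign.
W+ = 2.5 + 11.5 + 2.5 + 8.5 + 8.5 + 4.5 = 38
W- = 4.5 + 8.5 + 8.5 + 6 + 11.5 + 1 = 40
(Check: W+ + W- = 78 should equal n(n+1)/2 = 78.)
Step 4: Test statistic W = min(W+, W-) = 38.
Step 5: Ties in |d|, so use the tie-corrected normal approximation.
        E[W] = n(n+1)/4 = 12*13/4 = 39.
        Tie groups: |d|=2 (t=2), |d|=4 (t=2), |d|=7 (t=4), |d|=8 (t=2); sum(t^3 - t) = 78.
        Var[W] = n(n+1)(2n+1)/24 - sum(t^3-t)/48 = 3900/24 - 78/48 = 160.875.
        z = (W - E[W]) / sqrt(Var[W]) = (38 - 39) / 12.6837 = -0.0788.
        Two-sided p = 2*Phi(z) = 0.937159.
Step 6: alpha = 0.1. fail to reject H0.

W+ = 38, W- = 40, W = min = 38, p = 0.937159, fail to reject H0.


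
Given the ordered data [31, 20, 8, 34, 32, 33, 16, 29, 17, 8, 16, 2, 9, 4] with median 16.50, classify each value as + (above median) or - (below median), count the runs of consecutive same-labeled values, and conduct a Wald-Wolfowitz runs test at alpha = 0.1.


Step 1: Compute median = 16.50; label A = above, B = below.
Labels in order: AABAAABAABBBBB  (n_A = 7, n_B = 7)
Step 2: Count runs R = 6.
Step 3: Under H0 (random ordering), E[R] = 2*n_A*n_B/(n_A+n_B) + 1 = 2*7*7/14 + 1 = 8.0000.
        Var[R] = 2*n_A*n_B*(2*n_A*n_B - n_A - n_B) / ((n_A+n_B)^2 * (n_A+n_B-1)) = 8232/2548 = 3.2308.
        SD[R] = 1.7974.
Step 4: Continuity-corrected z = (R + 0.5 - E[R]) / SD[R] = (6 + 0.5 - 8.0000) / 1.7974 = -0.8345.
Step 5: Two-sided p-value via normal approximation = 2*(1 - Phi(|z|)) = 0.403986.
Step 6: alpha = 0.1. fail to reject H0.

R = 6, z = -0.8345, p = 0.403986, fail to reject H0.


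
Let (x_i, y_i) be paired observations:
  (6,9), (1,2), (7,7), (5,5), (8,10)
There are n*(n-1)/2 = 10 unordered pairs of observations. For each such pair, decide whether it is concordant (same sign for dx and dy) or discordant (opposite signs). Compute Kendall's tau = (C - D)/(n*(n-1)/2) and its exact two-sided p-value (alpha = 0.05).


Step 1: Enumerate the 10 unordered pairs (i,j) with i<j and classify each by sign(x_j-x_i) * sign(y_j-y_i).
  (1,2):dx=-5,dy=-7->C; (1,3):dx=+1,dy=-2->D; (1,4):dx=-1,dy=-4->C; (1,5):dx=+2,dy=+1->C
  (2,3):dx=+6,dy=+5->C; (2,4):dx=+4,dy=+3->C; (2,5):dx=+7,dy=+8->C; (3,4):dx=-2,dy=-2->C
  (3,5):dx=+1,dy=+3->C; (4,5):dx=+3,dy=+5->C
Step 2: C = 9, D = 1, total pairs = 10.
Step 3: tau = (C - D)/(n(n-1)/2) = (9 - 1)/10 = 0.800000.
Step 4: Exact two-sided p-value (enumerate n! = 120 permutations of y under H0): p = 0.083333.
Step 5: alpha = 0.05. fail to reject H0.

tau_b = 0.8000 (C=9, D=1), p = 0.083333, fail to reject H0.


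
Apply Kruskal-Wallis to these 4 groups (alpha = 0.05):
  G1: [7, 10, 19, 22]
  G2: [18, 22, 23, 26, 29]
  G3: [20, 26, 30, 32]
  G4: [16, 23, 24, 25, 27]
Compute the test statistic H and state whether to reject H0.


Step 1: Combine all N = 18 observations and assign midranks.
sorted (value, group, rank): (7,G1,1), (10,G1,2), (16,G4,3), (18,G2,4), (19,G1,5), (20,G3,6), (22,G1,7.5), (22,G2,7.5), (23,G2,9.5), (23,G4,9.5), (24,G4,11), (25,G4,12), (26,G2,13.5), (26,G3,13.5), (27,G4,15), (29,G2,16), (30,G3,17), (32,G3,18)
Step 2: Sum ranks within each group.
R_1 = 15.5 (n_1 = 4)
R_2 = 50.5 (n_2 = 5)
R_3 = 54.5 (n_3 = 4)
R_4 = 50.5 (n_4 = 5)
Step 3: H = 12/(N(N+1)) * sum(R_i^2/n_i) - 3(N+1)
     = 12/(18*19) * (15.5^2/4 + 50.5^2/5 + 54.5^2/4 + 50.5^2/5) - 3*19
     = 0.035088 * 1822.72 - 57
     = 6.955263.
Step 4: Ties present; correction factor C = 1 - 18/(18^3 - 18) = 0.996904. Corrected H = 6.955263 / 0.996904 = 6.976863.
Step 5: Under H0, H ~ chi^2(3); p-value = 0.072639.
Step 6: alpha = 0.05. fail to reject H0.

H = 6.9769, df = 3, p = 0.072639, fail to reject H0.


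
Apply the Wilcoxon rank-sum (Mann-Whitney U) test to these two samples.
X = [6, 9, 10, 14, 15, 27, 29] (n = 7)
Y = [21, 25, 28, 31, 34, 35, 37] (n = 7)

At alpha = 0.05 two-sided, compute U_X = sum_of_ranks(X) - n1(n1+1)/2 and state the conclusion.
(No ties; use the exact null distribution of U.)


Step 1: Combine and sort all 14 observations; assign midranks.
sorted (value, group): (6,X), (9,X), (10,X), (14,X), (15,X), (21,Y), (25,Y), (27,X), (28,Y), (29,X), (31,Y), (34,Y), (35,Y), (37,Y)
ranks: 6->1, 9->2, 10->3, 14->4, 15->5, 21->6, 25->7, 27->8, 28->9, 29->10, 31->11, 34->12, 35->13, 37->14
Step 2: Rank sum for X: R1 = 1 + 2 + 3 + 4 + 5 + 8 + 10 = 33.
Step 3: U_X = R1 - n1(n1+1)/2 = 33 - 7*8/2 = 33 - 28 = 5.
       U_Y = n1*n2 - U_X = 49 - 5 = 44.
Step 4: No ties, so the exact null distribution of U (based on enumerating the C(14,7) = 3432 equally likely rank assignments) gives the two-sided p-value.
Step 5: p-value = 0.011072; compare to alpha = 0.05. reject H0.

U_X = 5, p = 0.011072, reject H0 at alpha = 0.05.


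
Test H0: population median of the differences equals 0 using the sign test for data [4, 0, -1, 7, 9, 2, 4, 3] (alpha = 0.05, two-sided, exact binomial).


Step 1: Discard zero differences. Original n = 8; n_eff = number of nonzero differences = 7.
Nonzero differences (with sign): +4, -1, +7, +9, +2, +4, +3
Step 2: Count signs: positive = 6, negative = 1.
Step 3: Under H0: P(positive) = 0.5, so the number of positives S ~ Bin(7, 0.5).
Step 4: Two-sided exact p-value = sum of Bin(7,0.5) probabilities at or below the observed probability = 0.125000.
Step 5: alpha = 0.05. fail to reject H0.

n_eff = 7, pos = 6, neg = 1, p = 0.125000, fail to reject H0.


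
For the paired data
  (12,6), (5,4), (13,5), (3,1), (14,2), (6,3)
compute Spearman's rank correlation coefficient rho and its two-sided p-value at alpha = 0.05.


Step 1: Rank x and y separately (midranks; no ties here).
rank(x): 12->4, 5->2, 13->5, 3->1, 14->6, 6->3
rank(y): 6->6, 4->4, 5->5, 1->1, 2->2, 3->3
Step 2: d_i = R_x(i) - R_y(i); compute d_i^2.
  (4-6)^2=4, (2-4)^2=4, (5-5)^2=0, (1-1)^2=0, (6-2)^2=16, (3-3)^2=0
sum(d^2) = 24.
Step 3: rho = 1 - 6*24 / (6*(6^2 - 1)) = 1 - 144/210 = 0.314286.
Step 4: Under H0, t = rho * sqrt((n-2)/(1-rho^2)) = 0.6621 ~ t(4).
Step 5: Two-sided p-value from the t-distribution with 4 df = 0.544093.
Step 6: alpha = 0.05. fail to reject H0.

rho = 0.3143, p = 0.544093, fail to reject H0 at alpha = 0.05.


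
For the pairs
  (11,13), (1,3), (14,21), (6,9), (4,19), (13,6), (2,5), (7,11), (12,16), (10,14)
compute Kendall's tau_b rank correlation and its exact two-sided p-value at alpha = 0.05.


Step 1: Enumerate the 45 unordered pairs (i,j) with i<j and classify each by sign(x_j-x_i) * sign(y_j-y_i).
  (1,2):dx=-10,dy=-10->C; (1,3):dx=+3,dy=+8->C; (1,4):dx=-5,dy=-4->C; (1,5):dx=-7,dy=+6->D
  (1,6):dx=+2,dy=-7->D; (1,7):dx=-9,dy=-8->C; (1,8):dx=-4,dy=-2->C; (1,9):dx=+1,dy=+3->C
  (1,10):dx=-1,dy=+1->D; (2,3):dx=+13,dy=+18->C; (2,4):dx=+5,dy=+6->C; (2,5):dx=+3,dy=+16->C
  (2,6):dx=+12,dy=+3->C; (2,7):dx=+1,dy=+2->C; (2,8):dx=+6,dy=+8->C; (2,9):dx=+11,dy=+13->C
  (2,10):dx=+9,dy=+11->C; (3,4):dx=-8,dy=-12->C; (3,5):dx=-10,dy=-2->C; (3,6):dx=-1,dy=-15->C
  (3,7):dx=-12,dy=-16->C; (3,8):dx=-7,dy=-10->C; (3,9):dx=-2,dy=-5->C; (3,10):dx=-4,dy=-7->C
  (4,5):dx=-2,dy=+10->D; (4,6):dx=+7,dy=-3->D; (4,7):dx=-4,dy=-4->C; (4,8):dx=+1,dy=+2->C
  (4,9):dx=+6,dy=+7->C; (4,10):dx=+4,dy=+5->C; (5,6):dx=+9,dy=-13->D; (5,7):dx=-2,dy=-14->C
  (5,8):dx=+3,dy=-8->D; (5,9):dx=+8,dy=-3->D; (5,10):dx=+6,dy=-5->D; (6,7):dx=-11,dy=-1->C
  (6,8):dx=-6,dy=+5->D; (6,9):dx=-1,dy=+10->D; (6,10):dx=-3,dy=+8->D; (7,8):dx=+5,dy=+6->C
  (7,9):dx=+10,dy=+11->C; (7,10):dx=+8,dy=+9->C; (8,9):dx=+5,dy=+5->C; (8,10):dx=+3,dy=+3->C
  (9,10):dx=-2,dy=-2->C
Step 2: C = 33, D = 12, total pairs = 45.
Step 3: tau = (C - D)/(n(n-1)/2) = (33 - 12)/45 = 0.466667.
Step 4: Exact two-sided p-value (enumerate n! = 3628800 permutations of y under H0): p = 0.072550.
Step 5: alpha = 0.05. fail to reject H0.

tau_b = 0.4667 (C=33, D=12), p = 0.072550, fail to reject H0.


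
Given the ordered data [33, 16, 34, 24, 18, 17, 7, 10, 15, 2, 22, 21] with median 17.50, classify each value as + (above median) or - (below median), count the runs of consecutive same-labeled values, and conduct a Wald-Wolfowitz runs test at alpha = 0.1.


Step 1: Compute median = 17.50; label A = above, B = below.
Labels in order: ABAAABBBBBAA  (n_A = 6, n_B = 6)
Step 2: Count runs R = 5.
Step 3: Under H0 (random ordering), E[R] = 2*n_A*n_B/(n_A+n_B) + 1 = 2*6*6/12 + 1 = 7.0000.
        Var[R] = 2*n_A*n_B*(2*n_A*n_B - n_A - n_B) / ((n_A+n_B)^2 * (n_A+n_B-1)) = 4320/1584 = 2.7273.
        SD[R] = 1.6514.
Step 4: Continuity-corrected z = (R + 0.5 - E[R]) / SD[R] = (5 + 0.5 - 7.0000) / 1.6514 = -0.9083.
Step 5: Two-sided p-value via normal approximation = 2*(1 - Phi(|z|)) = 0.363722.
Step 6: alpha = 0.1. fail to reject H0.

R = 5, z = -0.9083, p = 0.363722, fail to reject H0.


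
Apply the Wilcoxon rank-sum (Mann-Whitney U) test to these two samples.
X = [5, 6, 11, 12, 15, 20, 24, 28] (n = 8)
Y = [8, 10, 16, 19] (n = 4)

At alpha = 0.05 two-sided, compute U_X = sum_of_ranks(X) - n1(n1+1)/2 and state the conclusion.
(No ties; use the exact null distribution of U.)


Step 1: Combine and sort all 12 observations; assign midranks.
sorted (value, group): (5,X), (6,X), (8,Y), (10,Y), (11,X), (12,X), (15,X), (16,Y), (19,Y), (20,X), (24,X), (28,X)
ranks: 5->1, 6->2, 8->3, 10->4, 11->5, 12->6, 15->7, 16->8, 19->9, 20->10, 24->11, 28->12
Step 2: Rank sum for X: R1 = 1 + 2 + 5 + 6 + 7 + 10 + 11 + 12 = 54.
Step 3: U_X = R1 - n1(n1+1)/2 = 54 - 8*9/2 = 54 - 36 = 18.
       U_Y = n1*n2 - U_X = 32 - 18 = 14.
Step 4: No ties, so the exact null distribution of U (based on enumerating the C(12,8) = 495 equally likely rank assignments) gives the two-sided p-value.
Step 5: p-value = 0.808081; compare to alpha = 0.05. fail to reject H0.

U_X = 18, p = 0.808081, fail to reject H0 at alpha = 0.05.


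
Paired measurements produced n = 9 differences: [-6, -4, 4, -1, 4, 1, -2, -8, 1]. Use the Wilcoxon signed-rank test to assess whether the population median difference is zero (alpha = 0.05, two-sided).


Step 1: Drop any zero differences (none here) and take |d_i|.
|d| = [6, 4, 4, 1, 4, 1, 2, 8, 1]
Step 2: Midrank |d_i| (ties get averaged ranks).
ranks: |6|->8, |4|->6, |4|->6, |1|->2, |4|->6, |1|->2, |2|->4, |8|->9, |1|->2
Step 3: Attach original signs; sum ranks with positive sign and with negative sign.
W+ = 6 + 6 + 2 + 2 = 16
W- = 8 + 6 + 2 + 4 + 9 = 29
(Check: W+ + W- = 45 should equal n(n+1)/2 = 45.)
Step 4: Test statistic W = min(W+, W-) = 16.
Step 5: Ties in |d|, so use the tie-corrected normal approximation.
        E[W] = n(n+1)/4 = 9*10/4 = 22.5.
        Tie groups: |d|=1 (t=3), |d|=4 (t=3); sum(t^3 - t) = 48.
        Var[W] = n(n+1)(2n+1)/24 - sum(t^3-t)/48 = 1710/24 - 48/48 = 70.25.
        z = (W - E[W]) / sqrt(Var[W]) = (16 - 22.5) / 8.3815 = -0.7755.
        Two-sided p = 2*Phi(z) = 0.438035.
Step 6: alpha = 0.05. fail to reject H0.

W+ = 16, W- = 29, W = min = 16, p = 0.438035, fail to reject H0.


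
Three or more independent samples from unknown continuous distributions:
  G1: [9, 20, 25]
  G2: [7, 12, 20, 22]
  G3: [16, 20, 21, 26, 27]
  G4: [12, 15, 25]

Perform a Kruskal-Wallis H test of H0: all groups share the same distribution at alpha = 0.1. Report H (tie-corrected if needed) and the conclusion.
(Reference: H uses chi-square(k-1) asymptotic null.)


Step 1: Combine all N = 15 observations and assign midranks.
sorted (value, group, rank): (7,G2,1), (9,G1,2), (12,G2,3.5), (12,G4,3.5), (15,G4,5), (16,G3,6), (20,G1,8), (20,G2,8), (20,G3,8), (21,G3,10), (22,G2,11), (25,G1,12.5), (25,G4,12.5), (26,G3,14), (27,G3,15)
Step 2: Sum ranks within each group.
R_1 = 22.5 (n_1 = 3)
R_2 = 23.5 (n_2 = 4)
R_3 = 53 (n_3 = 5)
R_4 = 21 (n_4 = 3)
Step 3: H = 12/(N(N+1)) * sum(R_i^2/n_i) - 3(N+1)
     = 12/(15*16) * (22.5^2/3 + 23.5^2/4 + 53^2/5 + 21^2/3) - 3*16
     = 0.050000 * 1015.61 - 48
     = 2.780625.
Step 4: Ties present; correction factor C = 1 - 36/(15^3 - 15) = 0.989286. Corrected H = 2.780625 / 0.989286 = 2.810740.
Step 5: Under H0, H ~ chi^2(3); p-value = 0.421735.
Step 6: alpha = 0.1. fail to reject H0.

H = 2.8107, df = 3, p = 0.421735, fail to reject H0.


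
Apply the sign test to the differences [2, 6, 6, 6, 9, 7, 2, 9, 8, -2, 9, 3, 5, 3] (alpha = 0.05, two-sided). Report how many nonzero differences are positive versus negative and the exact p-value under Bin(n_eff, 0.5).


Step 1: Discard zero differences. Original n = 14; n_eff = number of nonzero differences = 14.
Nonzero differences (with sign): +2, +6, +6, +6, +9, +7, +2, +9, +8, -2, +9, +3, +5, +3
Step 2: Count signs: positive = 13, negative = 1.
Step 3: Under H0: P(positive) = 0.5, so the number of positives S ~ Bin(14, 0.5).
Step 4: Two-sided exact p-value = sum of Bin(14,0.5) probabilities at or below the observed probability = 0.001831.
Step 5: alpha = 0.05. reject H0.

n_eff = 14, pos = 13, neg = 1, p = 0.001831, reject H0.


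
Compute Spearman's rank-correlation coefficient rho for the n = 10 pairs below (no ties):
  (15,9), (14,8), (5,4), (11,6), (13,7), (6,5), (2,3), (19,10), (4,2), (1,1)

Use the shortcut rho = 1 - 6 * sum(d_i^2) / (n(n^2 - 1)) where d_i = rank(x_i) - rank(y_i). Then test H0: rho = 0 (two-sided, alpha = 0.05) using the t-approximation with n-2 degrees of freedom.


Step 1: Rank x and y separately (midranks; no ties here).
rank(x): 15->9, 14->8, 5->4, 11->6, 13->7, 6->5, 2->2, 19->10, 4->3, 1->1
rank(y): 9->9, 8->8, 4->4, 6->6, 7->7, 5->5, 3->3, 10->10, 2->2, 1->1
Step 2: d_i = R_x(i) - R_y(i); compute d_i^2.
  (9-9)^2=0, (8-8)^2=0, (4-4)^2=0, (6-6)^2=0, (7-7)^2=0, (5-5)^2=0, (2-3)^2=1, (10-10)^2=0, (3-2)^2=1, (1-1)^2=0
sum(d^2) = 2.
Step 3: rho = 1 - 6*2 / (10*(10^2 - 1)) = 1 - 12/990 = 0.987879.
Step 4: Under H0, t = rho * sqrt((n-2)/(1-rho^2)) = 18.0003 ~ t(8).
Step 5: Two-sided p-value from the t-distribution with 8 df = 0.000000.
Step 6: alpha = 0.05. reject H0.

rho = 0.9879, p = 0.000000, reject H0 at alpha = 0.05.


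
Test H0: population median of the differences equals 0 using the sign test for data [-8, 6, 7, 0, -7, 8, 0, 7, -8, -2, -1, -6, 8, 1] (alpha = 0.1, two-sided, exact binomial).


Step 1: Discard zero differences. Original n = 14; n_eff = number of nonzero differences = 12.
Nonzero differences (with sign): -8, +6, +7, -7, +8, +7, -8, -2, -1, -6, +8, +1
Step 2: Count signs: positive = 6, negative = 6.
Step 3: Under H0: P(positive) = 0.5, so the number of positives S ~ Bin(12, 0.5).
Step 4: Two-sided exact p-value = sum of Bin(12,0.5) probabilities at or below the observed probability = 1.000000.
Step 5: alpha = 0.1. fail to reject H0.

n_eff = 12, pos = 6, neg = 6, p = 1.000000, fail to reject H0.


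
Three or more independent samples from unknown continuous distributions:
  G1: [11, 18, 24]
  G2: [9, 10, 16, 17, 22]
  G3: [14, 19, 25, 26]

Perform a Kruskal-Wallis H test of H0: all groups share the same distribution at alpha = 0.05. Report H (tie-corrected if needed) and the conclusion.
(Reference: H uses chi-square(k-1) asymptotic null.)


Step 1: Combine all N = 12 observations and assign midranks.
sorted (value, group, rank): (9,G2,1), (10,G2,2), (11,G1,3), (14,G3,4), (16,G2,5), (17,G2,6), (18,G1,7), (19,G3,8), (22,G2,9), (24,G1,10), (25,G3,11), (26,G3,12)
Step 2: Sum ranks within each group.
R_1 = 20 (n_1 = 3)
R_2 = 23 (n_2 = 5)
R_3 = 35 (n_3 = 4)
Step 3: H = 12/(N(N+1)) * sum(R_i^2/n_i) - 3(N+1)
     = 12/(12*13) * (20^2/3 + 23^2/5 + 35^2/4) - 3*13
     = 0.076923 * 545.383 - 39
     = 2.952564.
Step 4: No ties, so H is used without correction.
Step 5: Under H0, H ~ chi^2(2); p-value = 0.228486.
Step 6: alpha = 0.05. fail to reject H0.

H = 2.9526, df = 2, p = 0.228486, fail to reject H0.


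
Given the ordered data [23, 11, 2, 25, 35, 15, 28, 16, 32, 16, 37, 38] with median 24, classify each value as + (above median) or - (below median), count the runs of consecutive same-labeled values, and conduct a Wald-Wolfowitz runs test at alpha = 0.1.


Step 1: Compute median = 24; label A = above, B = below.
Labels in order: BBBAABABABAA  (n_A = 6, n_B = 6)
Step 2: Count runs R = 8.
Step 3: Under H0 (random ordering), E[R] = 2*n_A*n_B/(n_A+n_B) + 1 = 2*6*6/12 + 1 = 7.0000.
        Var[R] = 2*n_A*n_B*(2*n_A*n_B - n_A - n_B) / ((n_A+n_B)^2 * (n_A+n_B-1)) = 4320/1584 = 2.7273.
        SD[R] = 1.6514.
Step 4: Continuity-corrected z = (R - 0.5 - E[R]) / SD[R] = (8 - 0.5 - 7.0000) / 1.6514 = 0.3028.
Step 5: Two-sided p-value via normal approximation = 2*(1 - Phi(|z|)) = 0.762069.
Step 6: alpha = 0.1. fail to reject H0.

R = 8, z = 0.3028, p = 0.762069, fail to reject H0.


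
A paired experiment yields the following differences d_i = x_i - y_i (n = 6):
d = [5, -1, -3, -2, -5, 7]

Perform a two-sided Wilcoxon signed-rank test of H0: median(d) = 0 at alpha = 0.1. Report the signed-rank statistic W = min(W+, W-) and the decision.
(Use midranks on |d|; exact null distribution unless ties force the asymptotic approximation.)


Step 1: Drop any zero differences (none here) and take |d_i|.
|d| = [5, 1, 3, 2, 5, 7]
Step 2: Midrank |d_i| (ties get averaged ranks).
ranks: |5|->4.5, |1|->1, |3|->3, |2|->2, |5|->4.5, |7|->6
Step 3: Attach original signs; sum ranks with positive sign and with negative sign.
W+ = 4.5 + 6 = 10.5
W- = 1 + 3 + 2 + 4.5 = 10.5
(Check: W+ + W- = 21 should equal n(n+1)/2 = 21.)
Step 4: Test statistic W = min(W+, W-) = 10.5.
Step 5: Ties in |d|, so use the tie-corrected normal approximation.
        E[W] = n(n+1)/4 = 6*7/4 = 10.5.
        Tie groups: |d|=5 (t=2); sum(t^3 - t) = 6.
        Var[W] = n(n+1)(2n+1)/24 - sum(t^3-t)/48 = 546/24 - 6/48 = 22.625.
        z = (W - E[W]) / sqrt(Var[W]) = (10.5 - 10.5) / 4.7566 = 0.0000.
        Two-sided p = 2*Phi(z) = 1.000000.
Step 6: alpha = 0.1. fail to reject H0.

W+ = 10.5, W- = 10.5, W = min = 10.5, p = 1.000000, fail to reject H0.


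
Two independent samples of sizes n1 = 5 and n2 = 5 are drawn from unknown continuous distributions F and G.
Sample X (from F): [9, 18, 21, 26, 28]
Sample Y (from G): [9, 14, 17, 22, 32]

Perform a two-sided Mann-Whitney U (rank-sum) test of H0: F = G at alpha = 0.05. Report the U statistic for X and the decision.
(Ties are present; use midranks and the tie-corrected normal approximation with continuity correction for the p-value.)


Step 1: Combine and sort all 10 observations; assign midranks.
sorted (value, group): (9,X), (9,Y), (14,Y), (17,Y), (18,X), (21,X), (22,Y), (26,X), (28,X), (32,Y)
ranks: 9->1.5, 9->1.5, 14->3, 17->4, 18->5, 21->6, 22->7, 26->8, 28->9, 32->10
Step 2: Rank sum for X: R1 = 1.5 + 5 + 6 + 8 + 9 = 29.5.
Step 3: U_X = R1 - n1(n1+1)/2 = 29.5 - 5*6/2 = 29.5 - 15 = 14.5.
       U_Y = n1*n2 - U_X = 25 - 14.5 = 10.5.
Step 4: Ties are present, so use the tie-corrected normal approximation (with continuity correction) for the p-value.
Step 5: p-value = 0.753298; compare to alpha = 0.05. fail to reject H0.

U_X = 14.5, p = 0.753298, fail to reject H0 at alpha = 0.05.


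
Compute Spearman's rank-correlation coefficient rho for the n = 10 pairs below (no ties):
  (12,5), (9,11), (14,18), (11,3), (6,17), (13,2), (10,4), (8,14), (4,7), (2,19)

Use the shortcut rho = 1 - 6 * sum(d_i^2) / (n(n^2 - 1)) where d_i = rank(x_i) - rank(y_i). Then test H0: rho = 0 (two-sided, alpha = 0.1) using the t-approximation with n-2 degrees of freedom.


Step 1: Rank x and y separately (midranks; no ties here).
rank(x): 12->8, 9->5, 14->10, 11->7, 6->3, 13->9, 10->6, 8->4, 4->2, 2->1
rank(y): 5->4, 11->6, 18->9, 3->2, 17->8, 2->1, 4->3, 14->7, 7->5, 19->10
Step 2: d_i = R_x(i) - R_y(i); compute d_i^2.
  (8-4)^2=16, (5-6)^2=1, (10-9)^2=1, (7-2)^2=25, (3-8)^2=25, (9-1)^2=64, (6-3)^2=9, (4-7)^2=9, (2-5)^2=9, (1-10)^2=81
sum(d^2) = 240.
Step 3: rho = 1 - 6*240 / (10*(10^2 - 1)) = 1 - 1440/990 = -0.454545.
Step 4: Under H0, t = rho * sqrt((n-2)/(1-rho^2)) = -1.4434 ~ t(8).
Step 5: Two-sided p-value from the t-distribution with 8 df = 0.186905.
Step 6: alpha = 0.1. fail to reject H0.

rho = -0.4545, p = 0.186905, fail to reject H0 at alpha = 0.1.


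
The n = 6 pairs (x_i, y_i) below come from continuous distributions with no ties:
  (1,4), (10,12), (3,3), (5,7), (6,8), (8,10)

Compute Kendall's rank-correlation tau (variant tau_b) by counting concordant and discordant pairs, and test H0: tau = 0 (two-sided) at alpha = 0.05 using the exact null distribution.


Step 1: Enumerate the 15 unordered pairs (i,j) with i<j and classify each by sign(x_j-x_i) * sign(y_j-y_i).
  (1,2):dx=+9,dy=+8->C; (1,3):dx=+2,dy=-1->D; (1,4):dx=+4,dy=+3->C; (1,5):dx=+5,dy=+4->C
  (1,6):dx=+7,dy=+6->C; (2,3):dx=-7,dy=-9->C; (2,4):dx=-5,dy=-5->C; (2,5):dx=-4,dy=-4->C
  (2,6):dx=-2,dy=-2->C; (3,4):dx=+2,dy=+4->C; (3,5):dx=+3,dy=+5->C; (3,6):dx=+5,dy=+7->C
  (4,5):dx=+1,dy=+1->C; (4,6):dx=+3,dy=+3->C; (5,6):dx=+2,dy=+2->C
Step 2: C = 14, D = 1, total pairs = 15.
Step 3: tau = (C - D)/(n(n-1)/2) = (14 - 1)/15 = 0.866667.
Step 4: Exact two-sided p-value (enumerate n! = 720 permutations of y under H0): p = 0.016667.
Step 5: alpha = 0.05. reject H0.

tau_b = 0.8667 (C=14, D=1), p = 0.016667, reject H0.


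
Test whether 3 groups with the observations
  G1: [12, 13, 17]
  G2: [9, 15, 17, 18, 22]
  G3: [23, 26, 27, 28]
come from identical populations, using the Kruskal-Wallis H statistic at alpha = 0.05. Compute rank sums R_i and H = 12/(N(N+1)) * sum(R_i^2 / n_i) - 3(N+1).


Step 1: Combine all N = 12 observations and assign midranks.
sorted (value, group, rank): (9,G2,1), (12,G1,2), (13,G1,3), (15,G2,4), (17,G1,5.5), (17,G2,5.5), (18,G2,7), (22,G2,8), (23,G3,9), (26,G3,10), (27,G3,11), (28,G3,12)
Step 2: Sum ranks within each group.
R_1 = 10.5 (n_1 = 3)
R_2 = 25.5 (n_2 = 5)
R_3 = 42 (n_3 = 4)
Step 3: H = 12/(N(N+1)) * sum(R_i^2/n_i) - 3(N+1)
     = 12/(12*13) * (10.5^2/3 + 25.5^2/5 + 42^2/4) - 3*13
     = 0.076923 * 607.8 - 39
     = 7.753846.
Step 4: Ties present; correction factor C = 1 - 6/(12^3 - 12) = 0.996503. Corrected H = 7.753846 / 0.996503 = 7.781053.
Step 5: Under H0, H ~ chi^2(2); p-value = 0.020435.
Step 6: alpha = 0.05. reject H0.

H = 7.7811, df = 2, p = 0.020435, reject H0.


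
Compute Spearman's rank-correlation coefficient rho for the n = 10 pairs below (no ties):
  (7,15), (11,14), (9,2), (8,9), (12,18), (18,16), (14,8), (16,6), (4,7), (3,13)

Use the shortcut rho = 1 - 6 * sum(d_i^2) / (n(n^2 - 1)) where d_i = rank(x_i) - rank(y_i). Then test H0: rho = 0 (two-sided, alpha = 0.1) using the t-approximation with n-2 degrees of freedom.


Step 1: Rank x and y separately (midranks; no ties here).
rank(x): 7->3, 11->6, 9->5, 8->4, 12->7, 18->10, 14->8, 16->9, 4->2, 3->1
rank(y): 15->8, 14->7, 2->1, 9->5, 18->10, 16->9, 8->4, 6->2, 7->3, 13->6
Step 2: d_i = R_x(i) - R_y(i); compute d_i^2.
  (3-8)^2=25, (6-7)^2=1, (5-1)^2=16, (4-5)^2=1, (7-10)^2=9, (10-9)^2=1, (8-4)^2=16, (9-2)^2=49, (2-3)^2=1, (1-6)^2=25
sum(d^2) = 144.
Step 3: rho = 1 - 6*144 / (10*(10^2 - 1)) = 1 - 864/990 = 0.127273.
Step 4: Under H0, t = rho * sqrt((n-2)/(1-rho^2)) = 0.3629 ~ t(8).
Step 5: Two-sided p-value from the t-distribution with 8 df = 0.726057.
Step 6: alpha = 0.1. fail to reject H0.

rho = 0.1273, p = 0.726057, fail to reject H0 at alpha = 0.1.


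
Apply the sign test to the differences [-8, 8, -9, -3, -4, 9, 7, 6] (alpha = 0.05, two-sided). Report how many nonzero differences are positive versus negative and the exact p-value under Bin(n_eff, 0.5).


Step 1: Discard zero differences. Original n = 8; n_eff = number of nonzero differences = 8.
Nonzero differences (with sign): -8, +8, -9, -3, -4, +9, +7, +6
Step 2: Count signs: positive = 4, negative = 4.
Step 3: Under H0: P(positive) = 0.5, so the number of positives S ~ Bin(8, 0.5).
Step 4: Two-sided exact p-value = sum of Bin(8,0.5) probabilities at or below the observed probability = 1.000000.
Step 5: alpha = 0.05. fail to reject H0.

n_eff = 8, pos = 4, neg = 4, p = 1.000000, fail to reject H0.


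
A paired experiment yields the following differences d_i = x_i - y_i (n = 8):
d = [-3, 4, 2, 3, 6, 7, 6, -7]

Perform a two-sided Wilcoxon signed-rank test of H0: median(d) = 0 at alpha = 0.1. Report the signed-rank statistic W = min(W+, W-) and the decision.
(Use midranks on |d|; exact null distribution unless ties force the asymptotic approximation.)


Step 1: Drop any zero differences (none here) and take |d_i|.
|d| = [3, 4, 2, 3, 6, 7, 6, 7]
Step 2: Midrank |d_i| (ties get averaged ranks).
ranks: |3|->2.5, |4|->4, |2|->1, |3|->2.5, |6|->5.5, |7|->7.5, |6|->5.5, |7|->7.5
Step 3: Attach original signs; sum ranks with positive sign and with negative sign.
W+ = 4 + 1 + 2.5 + 5.5 + 7.5 + 5.5 = 26
W- = 2.5 + 7.5 = 10
(Check: W+ + W- = 36 should equal n(n+1)/2 = 36.)
Step 4: Test statistic W = min(W+, W-) = 10.
Step 5: Ties in |d|, so use the tie-corrected normal approximation.
        E[W] = n(n+1)/4 = 8*9/4 = 18.
        Tie groups: |d|=3 (t=2), |d|=6 (t=2), |d|=7 (t=2); sum(t^3 - t) = 18.
        Var[W] = n(n+1)(2n+1)/24 - sum(t^3-t)/48 = 1224/24 - 18/48 = 50.625.
        z = (W - E[W]) / sqrt(Var[W]) = (10 - 18) / 7.1151 = -1.1244.
        Two-sided p = 2*Phi(z) = 0.260858.
Step 6: alpha = 0.1. fail to reject H0.

W+ = 26, W- = 10, W = min = 10, p = 0.260858, fail to reject H0.


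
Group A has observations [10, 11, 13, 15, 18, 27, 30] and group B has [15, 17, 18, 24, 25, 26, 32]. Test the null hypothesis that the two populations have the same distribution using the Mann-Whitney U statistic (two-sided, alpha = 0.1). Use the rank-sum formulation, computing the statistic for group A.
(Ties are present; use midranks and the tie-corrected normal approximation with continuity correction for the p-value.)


Step 1: Combine and sort all 14 observations; assign midranks.
sorted (value, group): (10,X), (11,X), (13,X), (15,X), (15,Y), (17,Y), (18,X), (18,Y), (24,Y), (25,Y), (26,Y), (27,X), (30,X), (32,Y)
ranks: 10->1, 11->2, 13->3, 15->4.5, 15->4.5, 17->6, 18->7.5, 18->7.5, 24->9, 25->10, 26->11, 27->12, 30->13, 32->14
Step 2: Rank sum for X: R1 = 1 + 2 + 3 + 4.5 + 7.5 + 12 + 13 = 43.
Step 3: U_X = R1 - n1(n1+1)/2 = 43 - 7*8/2 = 43 - 28 = 15.
       U_Y = n1*n2 - U_X = 49 - 15 = 34.
Step 4: Ties are present, so use the tie-corrected normal approximation (with continuity correction) for the p-value.
Step 5: p-value = 0.249110; compare to alpha = 0.1. fail to reject H0.

U_X = 15, p = 0.249110, fail to reject H0 at alpha = 0.1.


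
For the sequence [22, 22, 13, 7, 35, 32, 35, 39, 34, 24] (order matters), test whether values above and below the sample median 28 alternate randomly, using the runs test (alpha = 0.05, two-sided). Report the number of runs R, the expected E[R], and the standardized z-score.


Step 1: Compute median = 28; label A = above, B = below.
Labels in order: BBBBAAAAAB  (n_A = 5, n_B = 5)
Step 2: Count runs R = 3.
Step 3: Under H0 (random ordering), E[R] = 2*n_A*n_B/(n_A+n_B) + 1 = 2*5*5/10 + 1 = 6.0000.
        Var[R] = 2*n_A*n_B*(2*n_A*n_B - n_A - n_B) / ((n_A+n_B)^2 * (n_A+n_B-1)) = 2000/900 = 2.2222.
        SD[R] = 1.4907.
Step 4: Continuity-corrected z = (R + 0.5 - E[R]) / SD[R] = (3 + 0.5 - 6.0000) / 1.4907 = -1.6771.
Step 5: Two-sided p-value via normal approximation = 2*(1 - Phi(|z|)) = 0.093533.
Step 6: alpha = 0.05. fail to reject H0.

R = 3, z = -1.6771, p = 0.093533, fail to reject H0.


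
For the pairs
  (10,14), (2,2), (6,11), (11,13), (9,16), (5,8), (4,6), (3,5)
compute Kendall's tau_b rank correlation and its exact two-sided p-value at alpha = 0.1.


Step 1: Enumerate the 28 unordered pairs (i,j) with i<j and classify each by sign(x_j-x_i) * sign(y_j-y_i).
  (1,2):dx=-8,dy=-12->C; (1,3):dx=-4,dy=-3->C; (1,4):dx=+1,dy=-1->D; (1,5):dx=-1,dy=+2->D
  (1,6):dx=-5,dy=-6->C; (1,7):dx=-6,dy=-8->C; (1,8):dx=-7,dy=-9->C; (2,3):dx=+4,dy=+9->C
  (2,4):dx=+9,dy=+11->C; (2,5):dx=+7,dy=+14->C; (2,6):dx=+3,dy=+6->C; (2,7):dx=+2,dy=+4->C
  (2,8):dx=+1,dy=+3->C; (3,4):dx=+5,dy=+2->C; (3,5):dx=+3,dy=+5->C; (3,6):dx=-1,dy=-3->C
  (3,7):dx=-2,dy=-5->C; (3,8):dx=-3,dy=-6->C; (4,5):dx=-2,dy=+3->D; (4,6):dx=-6,dy=-5->C
  (4,7):dx=-7,dy=-7->C; (4,8):dx=-8,dy=-8->C; (5,6):dx=-4,dy=-8->C; (5,7):dx=-5,dy=-10->C
  (5,8):dx=-6,dy=-11->C; (6,7):dx=-1,dy=-2->C; (6,8):dx=-2,dy=-3->C; (7,8):dx=-1,dy=-1->C
Step 2: C = 25, D = 3, total pairs = 28.
Step 3: tau = (C - D)/(n(n-1)/2) = (25 - 3)/28 = 0.785714.
Step 4: Exact two-sided p-value (enumerate n! = 40320 permutations of y under H0): p = 0.005506.
Step 5: alpha = 0.1. reject H0.

tau_b = 0.7857 (C=25, D=3), p = 0.005506, reject H0.


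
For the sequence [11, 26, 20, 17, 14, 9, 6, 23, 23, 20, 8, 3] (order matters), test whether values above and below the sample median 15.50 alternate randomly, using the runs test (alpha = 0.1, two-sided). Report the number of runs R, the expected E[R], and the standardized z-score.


Step 1: Compute median = 15.50; label A = above, B = below.
Labels in order: BAAABBBAAABB  (n_A = 6, n_B = 6)
Step 2: Count runs R = 5.
Step 3: Under H0 (random ordering), E[R] = 2*n_A*n_B/(n_A+n_B) + 1 = 2*6*6/12 + 1 = 7.0000.
        Var[R] = 2*n_A*n_B*(2*n_A*n_B - n_A - n_B) / ((n_A+n_B)^2 * (n_A+n_B-1)) = 4320/1584 = 2.7273.
        SD[R] = 1.6514.
Step 4: Continuity-corrected z = (R + 0.5 - E[R]) / SD[R] = (5 + 0.5 - 7.0000) / 1.6514 = -0.9083.
Step 5: Two-sided p-value via normal approximation = 2*(1 - Phi(|z|)) = 0.363722.
Step 6: alpha = 0.1. fail to reject H0.

R = 5, z = -0.9083, p = 0.363722, fail to reject H0.


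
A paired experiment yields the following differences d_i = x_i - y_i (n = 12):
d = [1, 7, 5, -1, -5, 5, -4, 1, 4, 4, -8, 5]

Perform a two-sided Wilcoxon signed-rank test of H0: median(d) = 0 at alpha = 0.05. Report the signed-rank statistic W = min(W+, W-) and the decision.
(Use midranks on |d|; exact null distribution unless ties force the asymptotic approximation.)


Step 1: Drop any zero differences (none here) and take |d_i|.
|d| = [1, 7, 5, 1, 5, 5, 4, 1, 4, 4, 8, 5]
Step 2: Midrank |d_i| (ties get averaged ranks).
ranks: |1|->2, |7|->11, |5|->8.5, |1|->2, |5|->8.5, |5|->8.5, |4|->5, |1|->2, |4|->5, |4|->5, |8|->12, |5|->8.5
Step 3: Attach original signs; sum ranks with positive sign and with negative sign.
W+ = 2 + 11 + 8.5 + 8.5 + 2 + 5 + 5 + 8.5 = 50.5
W- = 2 + 8.5 + 5 + 12 = 27.5
(Check: W+ + W- = 78 should equal n(n+1)/2 = 78.)
Step 4: Test statistic W = min(W+, W-) = 27.5.
Step 5: Ties in |d|, so use the tie-corrected normal approximation.
        E[W] = n(n+1)/4 = 12*13/4 = 39.
        Tie groups: |d|=1 (t=3), |d|=4 (t=3), |d|=5 (t=4); sum(t^3 - t) = 108.
        Var[W] = n(n+1)(2n+1)/24 - sum(t^3-t)/48 = 3900/24 - 108/48 = 160.25.
        z = (W - E[W]) / sqrt(Var[W]) = (27.5 - 39) / 12.6590 = -0.9084.
        Two-sided p = 2*Phi(z) = 0.363643.
Step 6: alpha = 0.05. fail to reject H0.

W+ = 50.5, W- = 27.5, W = min = 27.5, p = 0.363643, fail to reject H0.


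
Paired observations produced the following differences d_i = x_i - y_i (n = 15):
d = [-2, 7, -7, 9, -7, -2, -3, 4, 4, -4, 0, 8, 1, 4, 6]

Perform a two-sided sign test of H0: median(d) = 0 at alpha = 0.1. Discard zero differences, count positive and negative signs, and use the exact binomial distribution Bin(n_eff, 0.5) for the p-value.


Step 1: Discard zero differences. Original n = 15; n_eff = number of nonzero differences = 14.
Nonzero differences (with sign): -2, +7, -7, +9, -7, -2, -3, +4, +4, -4, +8, +1, +4, +6
Step 2: Count signs: positive = 8, negative = 6.
Step 3: Under H0: P(positive) = 0.5, so the number of positives S ~ Bin(14, 0.5).
Step 4: Two-sided exact p-value = sum of Bin(14,0.5) probabilities at or below the observed probability = 0.790527.
Step 5: alpha = 0.1. fail to reject H0.

n_eff = 14, pos = 8, neg = 6, p = 0.790527, fail to reject H0.


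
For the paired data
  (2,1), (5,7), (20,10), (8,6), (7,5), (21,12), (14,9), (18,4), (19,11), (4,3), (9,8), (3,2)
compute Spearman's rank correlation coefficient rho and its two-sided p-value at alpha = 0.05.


Step 1: Rank x and y separately (midranks; no ties here).
rank(x): 2->1, 5->4, 20->11, 8->6, 7->5, 21->12, 14->8, 18->9, 19->10, 4->3, 9->7, 3->2
rank(y): 1->1, 7->7, 10->10, 6->6, 5->5, 12->12, 9->9, 4->4, 11->11, 3->3, 8->8, 2->2
Step 2: d_i = R_x(i) - R_y(i); compute d_i^2.
  (1-1)^2=0, (4-7)^2=9, (11-10)^2=1, (6-6)^2=0, (5-5)^2=0, (12-12)^2=0, (8-9)^2=1, (9-4)^2=25, (10-11)^2=1, (3-3)^2=0, (7-8)^2=1, (2-2)^2=0
sum(d^2) = 38.
Step 3: rho = 1 - 6*38 / (12*(12^2 - 1)) = 1 - 228/1716 = 0.867133.
Step 4: Under H0, t = rho * sqrt((n-2)/(1-rho^2)) = 5.5054 ~ t(10).
Step 5: Two-sided p-value from the t-distribution with 10 df = 0.000260.
Step 6: alpha = 0.05. reject H0.

rho = 0.8671, p = 0.000260, reject H0 at alpha = 0.05.


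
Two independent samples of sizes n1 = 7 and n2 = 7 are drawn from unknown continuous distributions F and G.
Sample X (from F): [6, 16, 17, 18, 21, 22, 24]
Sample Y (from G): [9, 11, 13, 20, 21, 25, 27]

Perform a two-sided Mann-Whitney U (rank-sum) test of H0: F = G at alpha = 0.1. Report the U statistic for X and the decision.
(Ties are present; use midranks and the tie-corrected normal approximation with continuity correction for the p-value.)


Step 1: Combine and sort all 14 observations; assign midranks.
sorted (value, group): (6,X), (9,Y), (11,Y), (13,Y), (16,X), (17,X), (18,X), (20,Y), (21,X), (21,Y), (22,X), (24,X), (25,Y), (27,Y)
ranks: 6->1, 9->2, 11->3, 13->4, 16->5, 17->6, 18->7, 20->8, 21->9.5, 21->9.5, 22->11, 24->12, 25->13, 27->14
Step 2: Rank sum for X: R1 = 1 + 5 + 6 + 7 + 9.5 + 11 + 12 = 51.5.
Step 3: U_X = R1 - n1(n1+1)/2 = 51.5 - 7*8/2 = 51.5 - 28 = 23.5.
       U_Y = n1*n2 - U_X = 49 - 23.5 = 25.5.
Step 4: Ties are present, so use the tie-corrected normal approximation (with continuity correction) for the p-value.
Step 5: p-value = 0.949004; compare to alpha = 0.1. fail to reject H0.

U_X = 23.5, p = 0.949004, fail to reject H0 at alpha = 0.1.


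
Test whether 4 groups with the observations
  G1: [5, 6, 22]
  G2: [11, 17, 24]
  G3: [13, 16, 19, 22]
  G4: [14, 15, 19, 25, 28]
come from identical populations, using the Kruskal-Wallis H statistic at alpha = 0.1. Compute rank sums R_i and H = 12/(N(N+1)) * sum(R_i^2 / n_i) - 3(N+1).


Step 1: Combine all N = 15 observations and assign midranks.
sorted (value, group, rank): (5,G1,1), (6,G1,2), (11,G2,3), (13,G3,4), (14,G4,5), (15,G4,6), (16,G3,7), (17,G2,8), (19,G3,9.5), (19,G4,9.5), (22,G1,11.5), (22,G3,11.5), (24,G2,13), (25,G4,14), (28,G4,15)
Step 2: Sum ranks within each group.
R_1 = 14.5 (n_1 = 3)
R_2 = 24 (n_2 = 3)
R_3 = 32 (n_3 = 4)
R_4 = 49.5 (n_4 = 5)
Step 3: H = 12/(N(N+1)) * sum(R_i^2/n_i) - 3(N+1)
     = 12/(15*16) * (14.5^2/3 + 24^2/3 + 32^2/4 + 49.5^2/5) - 3*16
     = 0.050000 * 1008.13 - 48
     = 2.406667.
Step 4: Ties present; correction factor C = 1 - 12/(15^3 - 15) = 0.996429. Corrected H = 2.406667 / 0.996429 = 2.415293.
Step 5: Under H0, H ~ chi^2(3); p-value = 0.490794.
Step 6: alpha = 0.1. fail to reject H0.

H = 2.4153, df = 3, p = 0.490794, fail to reject H0.


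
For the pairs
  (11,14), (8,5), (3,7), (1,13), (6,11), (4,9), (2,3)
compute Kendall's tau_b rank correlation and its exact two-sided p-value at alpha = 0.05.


Step 1: Enumerate the 21 unordered pairs (i,j) with i<j and classify each by sign(x_j-x_i) * sign(y_j-y_i).
  (1,2):dx=-3,dy=-9->C; (1,3):dx=-8,dy=-7->C; (1,4):dx=-10,dy=-1->C; (1,5):dx=-5,dy=-3->C
  (1,6):dx=-7,dy=-5->C; (1,7):dx=-9,dy=-11->C; (2,3):dx=-5,dy=+2->D; (2,4):dx=-7,dy=+8->D
  (2,5):dx=-2,dy=+6->D; (2,6):dx=-4,dy=+4->D; (2,7):dx=-6,dy=-2->C; (3,4):dx=-2,dy=+6->D
  (3,5):dx=+3,dy=+4->C; (3,6):dx=+1,dy=+2->C; (3,7):dx=-1,dy=-4->C; (4,5):dx=+5,dy=-2->D
  (4,6):dx=+3,dy=-4->D; (4,7):dx=+1,dy=-10->D; (5,6):dx=-2,dy=-2->C; (5,7):dx=-4,dy=-8->C
  (6,7):dx=-2,dy=-6->C
Step 2: C = 13, D = 8, total pairs = 21.
Step 3: tau = (C - D)/(n(n-1)/2) = (13 - 8)/21 = 0.238095.
Step 4: Exact two-sided p-value (enumerate n! = 5040 permutations of y under H0): p = 0.561905.
Step 5: alpha = 0.05. fail to reject H0.

tau_b = 0.2381 (C=13, D=8), p = 0.561905, fail to reject H0.


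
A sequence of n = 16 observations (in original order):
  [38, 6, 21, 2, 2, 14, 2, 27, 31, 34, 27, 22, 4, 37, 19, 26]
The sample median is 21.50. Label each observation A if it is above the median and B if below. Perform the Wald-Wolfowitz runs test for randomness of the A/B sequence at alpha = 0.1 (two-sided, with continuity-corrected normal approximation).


Step 1: Compute median = 21.50; label A = above, B = below.
Labels in order: ABBBBBBAAAAABABA  (n_A = 8, n_B = 8)
Step 2: Count runs R = 7.
Step 3: Under H0 (random ordering), E[R] = 2*n_A*n_B/(n_A+n_B) + 1 = 2*8*8/16 + 1 = 9.0000.
        Var[R] = 2*n_A*n_B*(2*n_A*n_B - n_A - n_B) / ((n_A+n_B)^2 * (n_A+n_B-1)) = 14336/3840 = 3.7333.
        SD[R] = 1.9322.
Step 4: Continuity-corrected z = (R + 0.5 - E[R]) / SD[R] = (7 + 0.5 - 9.0000) / 1.9322 = -0.7763.
Step 5: Two-sided p-value via normal approximation = 2*(1 - Phi(|z|)) = 0.437558.
Step 6: alpha = 0.1. fail to reject H0.

R = 7, z = -0.7763, p = 0.437558, fail to reject H0.


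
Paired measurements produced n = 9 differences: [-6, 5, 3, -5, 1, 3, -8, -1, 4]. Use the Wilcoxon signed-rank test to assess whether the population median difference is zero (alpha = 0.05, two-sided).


Step 1: Drop any zero differences (none here) and take |d_i|.
|d| = [6, 5, 3, 5, 1, 3, 8, 1, 4]
Step 2: Midrank |d_i| (ties get averaged ranks).
ranks: |6|->8, |5|->6.5, |3|->3.5, |5|->6.5, |1|->1.5, |3|->3.5, |8|->9, |1|->1.5, |4|->5
Step 3: Attach original signs; sum ranks with positive sign and with negative sign.
W+ = 6.5 + 3.5 + 1.5 + 3.5 + 5 = 20
W- = 8 + 6.5 + 9 + 1.5 = 25
(Check: W+ + W- = 45 should equal n(n+1)/2 = 45.)
Step 4: Test statistic W = min(W+, W-) = 20.
Step 5: Ties in |d|, so use the tie-corrected normal approximation.
        E[W] = n(n+1)/4 = 9*10/4 = 22.5.
        Tie groups: |d|=1 (t=2), |d|=3 (t=2), |d|=5 (t=2); sum(t^3 - t) = 18.
        Var[W] = n(n+1)(2n+1)/24 - sum(t^3-t)/48 = 1710/24 - 18/48 = 70.875.
        z = (W - E[W]) / sqrt(Var[W]) = (20 - 22.5) / 8.4187 = -0.2970.
        Two-sided p = 2*Phi(z) = 0.766499.
Step 6: alpha = 0.05. fail to reject H0.

W+ = 20, W- = 25, W = min = 20, p = 0.766499, fail to reject H0.


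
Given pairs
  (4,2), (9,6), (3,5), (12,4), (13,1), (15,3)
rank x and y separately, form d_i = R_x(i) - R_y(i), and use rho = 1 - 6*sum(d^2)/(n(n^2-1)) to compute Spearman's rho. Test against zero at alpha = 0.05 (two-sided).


Step 1: Rank x and y separately (midranks; no ties here).
rank(x): 4->2, 9->3, 3->1, 12->4, 13->5, 15->6
rank(y): 2->2, 6->6, 5->5, 4->4, 1->1, 3->3
Step 2: d_i = R_x(i) - R_y(i); compute d_i^2.
  (2-2)^2=0, (3-6)^2=9, (1-5)^2=16, (4-4)^2=0, (5-1)^2=16, (6-3)^2=9
sum(d^2) = 50.
Step 3: rho = 1 - 6*50 / (6*(6^2 - 1)) = 1 - 300/210 = -0.428571.
Step 4: Under H0, t = rho * sqrt((n-2)/(1-rho^2)) = -0.9487 ~ t(4).
Step 5: Two-sided p-value from the t-distribution with 4 df = 0.396501.
Step 6: alpha = 0.05. fail to reject H0.

rho = -0.4286, p = 0.396501, fail to reject H0 at alpha = 0.05.


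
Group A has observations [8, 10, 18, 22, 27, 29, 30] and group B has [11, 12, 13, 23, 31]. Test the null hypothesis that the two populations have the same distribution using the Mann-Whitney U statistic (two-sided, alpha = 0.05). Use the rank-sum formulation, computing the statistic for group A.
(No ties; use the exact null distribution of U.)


Step 1: Combine and sort all 12 observations; assign midranks.
sorted (value, group): (8,X), (10,X), (11,Y), (12,Y), (13,Y), (18,X), (22,X), (23,Y), (27,X), (29,X), (30,X), (31,Y)
ranks: 8->1, 10->2, 11->3, 12->4, 13->5, 18->6, 22->7, 23->8, 27->9, 29->10, 30->11, 31->12
Step 2: Rank sum for X: R1 = 1 + 2 + 6 + 7 + 9 + 10 + 11 = 46.
Step 3: U_X = R1 - n1(n1+1)/2 = 46 - 7*8/2 = 46 - 28 = 18.
       U_Y = n1*n2 - U_X = 35 - 18 = 17.
Step 4: No ties, so the exact null distribution of U (based on enumerating the C(12,7) = 792 equally likely rank assignments) gives the two-sided p-value.
Step 5: p-value = 1.000000; compare to alpha = 0.05. fail to reject H0.

U_X = 18, p = 1.000000, fail to reject H0 at alpha = 0.05.


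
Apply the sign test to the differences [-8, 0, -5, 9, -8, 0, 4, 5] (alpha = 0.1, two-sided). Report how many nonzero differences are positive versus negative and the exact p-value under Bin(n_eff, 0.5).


Step 1: Discard zero differences. Original n = 8; n_eff = number of nonzero differences = 6.
Nonzero differences (with sign): -8, -5, +9, -8, +4, +5
Step 2: Count signs: positive = 3, negative = 3.
Step 3: Under H0: P(positive) = 0.5, so the number of positives S ~ Bin(6, 0.5).
Step 4: Two-sided exact p-value = sum of Bin(6,0.5) probabilities at or below the observed probability = 1.000000.
Step 5: alpha = 0.1. fail to reject H0.

n_eff = 6, pos = 3, neg = 3, p = 1.000000, fail to reject H0.
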